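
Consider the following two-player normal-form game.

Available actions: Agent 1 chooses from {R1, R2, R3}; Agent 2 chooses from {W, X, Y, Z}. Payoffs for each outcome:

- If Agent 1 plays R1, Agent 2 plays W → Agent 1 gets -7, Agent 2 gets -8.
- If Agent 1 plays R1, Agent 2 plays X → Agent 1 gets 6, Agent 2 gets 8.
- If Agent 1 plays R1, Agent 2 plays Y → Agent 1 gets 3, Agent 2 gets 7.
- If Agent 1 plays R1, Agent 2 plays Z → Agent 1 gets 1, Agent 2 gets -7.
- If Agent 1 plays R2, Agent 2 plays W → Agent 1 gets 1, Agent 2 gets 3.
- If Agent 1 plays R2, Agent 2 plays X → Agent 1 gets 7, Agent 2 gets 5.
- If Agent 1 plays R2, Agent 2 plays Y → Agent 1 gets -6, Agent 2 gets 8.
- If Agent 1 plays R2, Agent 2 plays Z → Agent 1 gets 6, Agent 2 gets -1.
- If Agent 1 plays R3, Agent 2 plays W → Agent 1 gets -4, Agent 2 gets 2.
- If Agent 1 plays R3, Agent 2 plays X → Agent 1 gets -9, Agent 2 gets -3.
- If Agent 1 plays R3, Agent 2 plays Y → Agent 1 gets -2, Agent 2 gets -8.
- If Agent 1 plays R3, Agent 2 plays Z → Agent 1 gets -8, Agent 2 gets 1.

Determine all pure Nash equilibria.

(R1, W): Agent 1 can switch to R2 (-7 → 1). Not NE.
(R1, X): Agent 1 can switch to R2 (6 → 7). Not NE.
(R1, Y): Agent 2 can switch to X (7 → 8). Not NE.
(R1, Z): Agent 1 can switch to R2 (1 → 6). Not NE.
(R2, W): Agent 2 can switch to X (3 → 5). Not NE.
(R2, X): Agent 2 can switch to Y (5 → 8). Not NE.
(The remaining 6 profiles each have a profitable deviation by the same check.)

There is no pure-strategy Nash equilibrium.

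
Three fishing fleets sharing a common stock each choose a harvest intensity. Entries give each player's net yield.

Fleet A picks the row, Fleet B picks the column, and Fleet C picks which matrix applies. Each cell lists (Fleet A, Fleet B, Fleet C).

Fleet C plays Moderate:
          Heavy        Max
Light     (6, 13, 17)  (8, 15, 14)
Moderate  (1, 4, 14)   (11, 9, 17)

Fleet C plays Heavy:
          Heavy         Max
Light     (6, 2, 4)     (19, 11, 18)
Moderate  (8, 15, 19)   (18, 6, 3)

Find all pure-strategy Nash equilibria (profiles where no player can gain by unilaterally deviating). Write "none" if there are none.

(Light, Heavy, Moderate): Fleet B can switch to Max (13 → 15). Not NE.
(Light, Heavy, Heavy): Fleet A can switch to Moderate (6 → 8). Not NE.
(Light, Max, Moderate): Fleet A can switch to Moderate (8 → 11). Not NE.
(Light, Max, Heavy): Fleet A gets 19, best alternative 18; Fleet B gets 11, best alternative 2; Fleet C gets 18, best alternative 14. No profitable deviation — NE.
(Moderate, Heavy, Moderate): Fleet A can switch to Light (1 → 6). Not NE.
(Moderate, Heavy, Heavy): Fleet A gets 8, best alternative 6; Fleet B gets 15, best alternative 6; Fleet C gets 19, best alternative 14. No profitable deviation — NE.
(Moderate, Max, Moderate): Fleet A gets 11, best alternative 8; Fleet B gets 9, best alternative 4; Fleet C gets 17, best alternative 3. No profitable deviation — NE.
(Moderate, Max, Heavy): Fleet A can switch to Light (18 → 19). Not NE.

The pure Nash equilibria are (Light, Max, Heavy); (Moderate, Heavy, Heavy); (Moderate, Max, Moderate).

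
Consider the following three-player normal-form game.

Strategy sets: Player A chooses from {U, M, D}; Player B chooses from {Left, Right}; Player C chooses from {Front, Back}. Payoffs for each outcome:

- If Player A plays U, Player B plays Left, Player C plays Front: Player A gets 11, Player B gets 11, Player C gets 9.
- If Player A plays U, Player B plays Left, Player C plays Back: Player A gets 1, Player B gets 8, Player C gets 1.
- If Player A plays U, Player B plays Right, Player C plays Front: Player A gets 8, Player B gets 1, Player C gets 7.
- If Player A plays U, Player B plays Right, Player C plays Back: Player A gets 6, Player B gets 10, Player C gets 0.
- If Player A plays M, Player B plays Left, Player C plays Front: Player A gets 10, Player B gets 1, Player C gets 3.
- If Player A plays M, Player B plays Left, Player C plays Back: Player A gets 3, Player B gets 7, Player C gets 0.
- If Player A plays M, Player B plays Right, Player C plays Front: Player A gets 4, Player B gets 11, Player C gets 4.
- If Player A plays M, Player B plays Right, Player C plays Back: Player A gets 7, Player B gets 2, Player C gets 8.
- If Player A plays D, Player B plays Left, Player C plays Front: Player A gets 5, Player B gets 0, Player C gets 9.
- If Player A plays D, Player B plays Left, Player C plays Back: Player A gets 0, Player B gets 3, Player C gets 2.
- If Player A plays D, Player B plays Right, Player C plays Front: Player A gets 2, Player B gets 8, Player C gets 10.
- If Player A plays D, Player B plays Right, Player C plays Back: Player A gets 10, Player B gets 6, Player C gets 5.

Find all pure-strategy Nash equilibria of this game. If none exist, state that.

Pure NE: (U, Left, Front)

Player A against (Left, Front): payoffs 11, 10, 5 → best response U.
Player A against (Left, Back): payoffs 1, 3, 0 → best response M.
Player A against (Right, Front): payoffs 8, 4, 2 → best response U.
Player A against (Right, Back): payoffs 6, 7, 10 → best response D.
Player B against (U, Front): payoffs 11, 1 → best response Left.
Player B against (U, Back): payoffs 8, 10 → best response Right.
Player B against (M, Front): payoffs 1, 11 → best response Right.
Player B against (M, Back): payoffs 7, 2 → best response Left.
Player B against (D, Front): payoffs 0, 8 → best response Right.
Player B against (D, Back): payoffs 3, 6 → best response Right.
Player C against (U, Left): payoffs 9, 1 → best response Front.
Player C against (U, Right): payoffs 7, 0 → best response Front.
Player C against (M, Left): payoffs 3, 0 → best response Front.
Player C against (M, Right): payoffs 4, 8 → best response Back.
Player C against (D, Left): payoffs 9, 2 → best response Front.
Player C against (D, Right): payoffs 10, 5 → best response Front.
Mutual best responses: (U, Left, Front).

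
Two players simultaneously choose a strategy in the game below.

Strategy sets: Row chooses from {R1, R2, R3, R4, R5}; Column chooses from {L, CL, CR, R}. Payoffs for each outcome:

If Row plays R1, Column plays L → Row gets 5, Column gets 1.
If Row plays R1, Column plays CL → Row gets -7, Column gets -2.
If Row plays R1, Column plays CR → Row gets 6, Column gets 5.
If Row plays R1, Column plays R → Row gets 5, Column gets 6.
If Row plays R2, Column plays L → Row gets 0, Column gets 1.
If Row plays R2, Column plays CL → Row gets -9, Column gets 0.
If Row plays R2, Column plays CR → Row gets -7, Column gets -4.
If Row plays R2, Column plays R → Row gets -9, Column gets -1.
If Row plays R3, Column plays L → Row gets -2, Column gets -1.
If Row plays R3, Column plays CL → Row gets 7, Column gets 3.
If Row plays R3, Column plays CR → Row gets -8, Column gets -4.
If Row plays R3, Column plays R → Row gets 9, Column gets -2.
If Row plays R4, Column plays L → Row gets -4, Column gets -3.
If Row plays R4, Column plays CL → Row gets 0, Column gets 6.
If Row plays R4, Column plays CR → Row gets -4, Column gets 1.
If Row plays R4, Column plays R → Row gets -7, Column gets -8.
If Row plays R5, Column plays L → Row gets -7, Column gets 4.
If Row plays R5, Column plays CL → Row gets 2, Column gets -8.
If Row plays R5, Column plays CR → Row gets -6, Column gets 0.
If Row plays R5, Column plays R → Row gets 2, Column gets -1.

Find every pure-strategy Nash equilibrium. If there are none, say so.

(R1, L): Column can switch to CR (1 → 5). Not NE.
(R1, CL): Row can switch to R3 (-7 → 7). Not NE.
(R1, CR): Column can switch to R (5 → 6). Not NE.
(R1, R): Row can switch to R3 (5 → 9). Not NE.
(R2, L): Row can switch to R1 (0 → 5). Not NE.
(R2, CL): Row can switch to R1 (-9 → -7). Not NE.
(R2, CR): Row can switch to R1 (-7 → 6). Not NE.
(R2, R): Row can switch to R1 (-9 → 5). Not NE.
(R3, L): Row can switch to R1 (-2 → 5). Not NE.
(R3, CL): Row gets 7, best alternative 2; Column gets 3, best alternative -1. No profitable deviation — NE.
(R3, CR): Row can switch to R1 (-8 → 6). Not NE.
(R3, R): Column can switch to L (-2 → -1). Not NE.
(R4, L): Row can switch to R1 (-4 → 5). Not NE.
(The remaining 7 profiles each have a profitable deviation by the same check.)

(R3, CL)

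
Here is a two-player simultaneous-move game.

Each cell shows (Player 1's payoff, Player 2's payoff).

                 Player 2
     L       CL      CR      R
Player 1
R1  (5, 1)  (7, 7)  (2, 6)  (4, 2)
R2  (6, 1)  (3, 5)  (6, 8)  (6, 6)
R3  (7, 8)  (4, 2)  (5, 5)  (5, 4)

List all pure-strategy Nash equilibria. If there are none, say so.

Player 1 against L: payoffs 5, 6, 7 → best response R3.
Player 1 against CL: payoffs 7, 3, 4 → best response R1.
Player 1 against CR: payoffs 2, 6, 5 → best response R2.
Player 1 against R: payoffs 4, 6, 5 → best response R2.
Player 2 against R1: payoffs 1, 7, 6, 2 → best response CL.
Player 2 against R2: payoffs 1, 5, 8, 6 → best response CR.
Player 2 against R3: payoffs 8, 2, 5, 4 → best response L.
Mutual best responses: (R1, CL); (R2, CR); (R3, L).

Pure-strategy Nash equilibria: (R1, CL); (R2, CR); (R3, L)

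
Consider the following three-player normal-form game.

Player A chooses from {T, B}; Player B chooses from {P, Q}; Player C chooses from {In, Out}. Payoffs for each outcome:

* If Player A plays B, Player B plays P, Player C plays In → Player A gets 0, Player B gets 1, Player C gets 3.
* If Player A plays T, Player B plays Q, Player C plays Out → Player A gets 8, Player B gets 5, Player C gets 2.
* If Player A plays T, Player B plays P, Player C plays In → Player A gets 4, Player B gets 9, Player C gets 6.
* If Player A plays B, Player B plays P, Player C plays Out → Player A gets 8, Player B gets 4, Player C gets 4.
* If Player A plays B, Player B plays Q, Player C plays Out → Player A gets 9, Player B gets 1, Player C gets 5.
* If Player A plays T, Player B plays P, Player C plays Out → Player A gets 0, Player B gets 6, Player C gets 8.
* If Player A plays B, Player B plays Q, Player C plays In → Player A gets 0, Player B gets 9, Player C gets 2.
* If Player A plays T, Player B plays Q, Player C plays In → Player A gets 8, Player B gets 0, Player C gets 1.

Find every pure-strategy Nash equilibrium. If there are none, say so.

(B, P, Out)

Player A against (P, In): payoffs 4, 0 → best response T.
Player A against (P, Out): payoffs 0, 8 → best response B.
Player A against (Q, In): payoffs 8, 0 → best response T.
Player A against (Q, Out): payoffs 8, 9 → best response B.
Player B against (T, In): payoffs 9, 0 → best response P.
Player B against (T, Out): payoffs 6, 5 → best response P.
Player B against (B, In): payoffs 1, 9 → best response Q.
Player B against (B, Out): payoffs 4, 1 → best response P.
Player C against (T, P): payoffs 6, 8 → best response Out.
Player C against (T, Q): payoffs 1, 2 → best response Out.
Player C against (B, P): payoffs 3, 4 → best response Out.
Player C against (B, Q): payoffs 2, 5 → best response Out.
Mutual best responses: (B, P, Out).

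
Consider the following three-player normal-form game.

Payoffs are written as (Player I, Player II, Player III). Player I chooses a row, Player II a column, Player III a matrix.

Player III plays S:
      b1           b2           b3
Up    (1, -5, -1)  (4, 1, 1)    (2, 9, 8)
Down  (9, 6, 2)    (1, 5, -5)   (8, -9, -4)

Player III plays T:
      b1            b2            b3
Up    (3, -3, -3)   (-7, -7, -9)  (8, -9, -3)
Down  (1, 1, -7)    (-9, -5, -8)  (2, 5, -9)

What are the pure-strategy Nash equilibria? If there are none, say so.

Pure NE: (Down, b1, S)

Player I against (b1, S): payoffs 1, 9 → best response Down.
Player I against (b1, T): payoffs 3, 1 → best response Up.
Player I against (b2, S): payoffs 4, 1 → best response Up.
Player I against (b2, T): payoffs -7, -9 → best response Up.
Player I against (b3, S): payoffs 2, 8 → best response Down.
Player I against (b3, T): payoffs 8, 2 → best response Up.
Player II against (Up, S): payoffs -5, 1, 9 → best response b3.
Player II against (Up, T): payoffs -3, -7, -9 → best response b1.
Player II against (Down, S): payoffs 6, 5, -9 → best response b1.
Player II against (Down, T): payoffs 1, -5, 5 → best response b3.
Player III against (Up, b1): payoffs -1, -3 → best response S.
Player III against (Up, b2): payoffs 1, -9 → best response S.
Player III against (Up, b3): payoffs 8, -3 → best response S.
Player III against (Down, b1): payoffs 2, -7 → best response S.
Player III against (Down, b2): payoffs -5, -8 → best response S.
Player III against (Down, b3): payoffs -4, -9 → best response S.
Mutual best responses: (Down, b1, S).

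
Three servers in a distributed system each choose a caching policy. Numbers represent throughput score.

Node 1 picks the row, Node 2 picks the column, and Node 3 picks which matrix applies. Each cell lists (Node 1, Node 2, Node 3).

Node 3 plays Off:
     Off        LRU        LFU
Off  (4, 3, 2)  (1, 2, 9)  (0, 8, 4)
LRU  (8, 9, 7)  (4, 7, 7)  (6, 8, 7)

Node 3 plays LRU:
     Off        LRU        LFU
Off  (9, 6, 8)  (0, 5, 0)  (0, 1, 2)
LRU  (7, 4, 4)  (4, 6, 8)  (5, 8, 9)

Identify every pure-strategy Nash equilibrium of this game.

(Off, Off, LRU); (LRU, Off, Off); (LRU, LFU, LRU)

(Off, Off, Off): Node 1 can switch to LRU (4 → 8). Not NE.
(Off, Off, LRU): Node 1 gets 9, best alternative 7; Node 2 gets 6, best alternative 5; Node 3 gets 8, best alternative 2. No profitable deviation — NE.
(Off, LRU, Off): Node 1 can switch to LRU (1 → 4). Not NE.
(Off, LRU, LRU): Node 1 can switch to LRU (0 → 4). Not NE.
(Off, LFU, Off): Node 1 can switch to LRU (0 → 6). Not NE.
(Off, LFU, LRU): Node 1 can switch to LRU (0 → 5). Not NE.
(LRU, Off, Off): Node 1 gets 8, best alternative 4; Node 2 gets 9, best alternative 8; Node 3 gets 7, best alternative 4. No profitable deviation — NE.
(LRU, Off, LRU): Node 1 can switch to Off (7 → 9). Not NE.
(LRU, LFU, LRU): Node 1 gets 5, best alternative 0; Node 2 gets 8, best alternative 6; Node 3 gets 9, best alternative 7. No profitable deviation — NE.
(The remaining 3 profiles each have a profitable deviation by the same check.)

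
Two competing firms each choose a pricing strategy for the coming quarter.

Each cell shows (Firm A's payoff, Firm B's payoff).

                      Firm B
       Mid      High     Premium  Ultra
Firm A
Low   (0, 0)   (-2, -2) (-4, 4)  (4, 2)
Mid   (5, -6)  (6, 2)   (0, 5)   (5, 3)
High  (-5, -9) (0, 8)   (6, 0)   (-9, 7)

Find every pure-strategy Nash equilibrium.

(Low, Mid): Firm A can switch to Mid (0 → 5). Not NE.
(Low, High): Firm A can switch to Mid (-2 → 6). Not NE.
(Low, Premium): Firm A can switch to Mid (-4 → 0). Not NE.
(Low, Ultra): Firm A can switch to Mid (4 → 5). Not NE.
(Mid, Mid): Firm B can switch to High (-6 → 2). Not NE.
(Mid, High): Firm B can switch to Premium (2 → 5). Not NE.
(Mid, Premium): Firm A can switch to High (0 → 6). Not NE.
(Mid, Ultra): Firm B can switch to Premium (3 → 5). Not NE.
(High, Mid): Firm A can switch to Low (-5 → 0). Not NE.
(High, High): Firm A can switch to Mid (0 → 6). Not NE.
(High, Premium): Firm B can switch to High (0 → 8). Not NE.
(High, Ultra): Firm A can switch to Low (-9 → 4). Not NE.

none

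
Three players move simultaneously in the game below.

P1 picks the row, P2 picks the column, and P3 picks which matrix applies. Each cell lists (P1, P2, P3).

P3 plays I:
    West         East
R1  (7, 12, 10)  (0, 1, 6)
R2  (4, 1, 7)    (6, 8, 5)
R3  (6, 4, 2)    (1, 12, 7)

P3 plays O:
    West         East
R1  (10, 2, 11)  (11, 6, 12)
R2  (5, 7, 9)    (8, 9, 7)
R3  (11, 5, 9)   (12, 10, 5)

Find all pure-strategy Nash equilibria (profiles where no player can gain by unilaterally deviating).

(R1, West, I): P3 can switch to O (10 → 11). Not NE.
(R1, West, O): P1 can switch to R3 (10 → 11). Not NE.
(R1, East, I): P1 can switch to R2 (0 → 6). Not NE.
(R1, East, O): P1 can switch to R3 (11 → 12). Not NE.
(R2, West, I): P1 can switch to R1 (4 → 7). Not NE.
(R2, West, O): P1 can switch to R1 (5 → 10). Not NE.
(R2, East, I): P3 can switch to O (5 → 7). Not NE.
(R2, East, O): P1 can switch to R1 (8 → 11). Not NE.
(R3, West, I): P1 can switch to R1 (6 → 7). Not NE.
(R3, West, O): P2 can switch to East (5 → 10). Not NE.
(R3, East, I): P1 can switch to R2 (1 → 6). Not NE.
(R3, East, O): P3 can switch to I (5 → 7). Not NE.

There is no pure-strategy Nash equilibrium.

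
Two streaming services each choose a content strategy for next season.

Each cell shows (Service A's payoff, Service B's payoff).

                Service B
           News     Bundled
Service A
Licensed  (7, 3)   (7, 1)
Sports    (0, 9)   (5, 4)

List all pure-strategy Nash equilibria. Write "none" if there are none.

(Licensed, News): Service A gets 7, best alternative 0; Service B gets 3, best alternative 1. No profitable deviation — NE.
(Licensed, Bundled): Service B can switch to News (1 → 3). Not NE.
(Sports, News): Service A can switch to Licensed (0 → 7). Not NE.
(Sports, Bundled): Service A can switch to Licensed (5 → 7). Not NE.

(Licensed, News)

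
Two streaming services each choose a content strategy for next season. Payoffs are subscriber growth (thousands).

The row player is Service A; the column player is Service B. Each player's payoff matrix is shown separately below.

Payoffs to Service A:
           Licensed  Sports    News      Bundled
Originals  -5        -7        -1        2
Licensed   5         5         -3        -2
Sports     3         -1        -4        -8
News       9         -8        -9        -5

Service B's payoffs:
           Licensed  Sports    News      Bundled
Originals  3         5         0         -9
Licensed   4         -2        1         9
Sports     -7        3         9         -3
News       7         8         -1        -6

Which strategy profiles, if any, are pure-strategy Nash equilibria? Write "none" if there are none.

Mark each player's best response to every combination of opponents' strategies; a profile where every player is best-responding is a pure Nash equilibrium.
Service A against Licensed: payoffs -5, 5, 3, 9 → best response News.
Service A against Sports: payoffs -7, 5, -1, -8 → best response Licensed.
Service A against News: payoffs -1, -3, -4, -9 → best response Originals.
Service A against Bundled: payoffs 2, -2, -8, -5 → best response Originals.
Service B against Originals: payoffs 3, 5, 0, -9 → best response Sports.
Service B against Licensed: payoffs 4, -2, 1, 9 → best response Bundled.
Service B against Sports: payoffs -7, 3, 9, -3 → best response News.
Service B against News: payoffs 7, 8, -1, -6 → best response Sports.
No profile is a mutual best response for all players.

This game has no pure Nash equilibrium.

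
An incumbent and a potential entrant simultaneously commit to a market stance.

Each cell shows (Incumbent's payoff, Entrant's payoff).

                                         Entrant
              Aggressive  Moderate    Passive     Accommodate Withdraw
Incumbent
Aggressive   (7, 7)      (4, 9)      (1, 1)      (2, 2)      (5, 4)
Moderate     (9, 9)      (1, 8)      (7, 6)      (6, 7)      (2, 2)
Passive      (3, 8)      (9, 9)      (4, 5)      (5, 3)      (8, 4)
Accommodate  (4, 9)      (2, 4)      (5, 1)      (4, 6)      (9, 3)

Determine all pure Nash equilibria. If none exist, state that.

The pure Nash equilibria are (Moderate, Aggressive) and (Passive, Moderate).

(Aggressive, Aggressive): Incumbent can switch to Moderate (7 → 9). Not NE.
(Aggressive, Moderate): Incumbent can switch to Passive (4 → 9). Not NE.
(Aggressive, Passive): Incumbent can switch to Moderate (1 → 7). Not NE.
(Aggressive, Accommodate): Incumbent can switch to Moderate (2 → 6). Not NE.
(Aggressive, Withdraw): Incumbent can switch to Passive (5 → 8). Not NE.
(Moderate, Aggressive): Incumbent gets 9, best alternative 7; Entrant gets 9, best alternative 8. No profitable deviation — NE.
(Moderate, Moderate): Incumbent can switch to Aggressive (1 → 4). Not NE.
(Moderate, Passive): Entrant can switch to Aggressive (6 → 9). Not NE.
(Moderate, Accommodate): Entrant can switch to Aggressive (7 → 9). Not NE.
(Moderate, Withdraw): Incumbent can switch to Aggressive (2 → 5). Not NE.
(Passive, Aggressive): Incumbent can switch to Aggressive (3 → 7). Not NE.
(Passive, Moderate): Incumbent gets 9, best alternative 4; Entrant gets 9, best alternative 8. No profitable deviation — NE.
(The remaining 8 profiles each have a profitable deviation by the same check.)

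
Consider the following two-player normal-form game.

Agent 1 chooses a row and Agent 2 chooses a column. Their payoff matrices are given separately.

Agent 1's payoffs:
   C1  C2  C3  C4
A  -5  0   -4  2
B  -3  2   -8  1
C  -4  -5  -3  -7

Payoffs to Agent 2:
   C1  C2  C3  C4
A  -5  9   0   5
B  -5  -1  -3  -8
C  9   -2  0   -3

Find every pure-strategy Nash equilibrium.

(A, C1): Agent 1 can switch to B (-5 → -3). Not NE.
(A, C2): Agent 1 can switch to B (0 → 2). Not NE.
(A, C3): Agent 1 can switch to C (-4 → -3). Not NE.
(A, C4): Agent 2 can switch to C2 (5 → 9). Not NE.
(B, C1): Agent 2 can switch to C2 (-5 → -1). Not NE.
(B, C2): Agent 1 gets 2, best alternative 0; Agent 2 gets -1, best alternative -3. No profitable deviation — NE.
(B, C3): Agent 1 can switch to A (-8 → -4). Not NE.
(B, C4): Agent 1 can switch to A (1 → 2). Not NE.
(C, C1): Agent 1 can switch to B (-4 → -3). Not NE.
(The remaining 3 profiles each have a profitable deviation by the same check.)

The unique pure-strategy Nash equilibrium is (B, C2).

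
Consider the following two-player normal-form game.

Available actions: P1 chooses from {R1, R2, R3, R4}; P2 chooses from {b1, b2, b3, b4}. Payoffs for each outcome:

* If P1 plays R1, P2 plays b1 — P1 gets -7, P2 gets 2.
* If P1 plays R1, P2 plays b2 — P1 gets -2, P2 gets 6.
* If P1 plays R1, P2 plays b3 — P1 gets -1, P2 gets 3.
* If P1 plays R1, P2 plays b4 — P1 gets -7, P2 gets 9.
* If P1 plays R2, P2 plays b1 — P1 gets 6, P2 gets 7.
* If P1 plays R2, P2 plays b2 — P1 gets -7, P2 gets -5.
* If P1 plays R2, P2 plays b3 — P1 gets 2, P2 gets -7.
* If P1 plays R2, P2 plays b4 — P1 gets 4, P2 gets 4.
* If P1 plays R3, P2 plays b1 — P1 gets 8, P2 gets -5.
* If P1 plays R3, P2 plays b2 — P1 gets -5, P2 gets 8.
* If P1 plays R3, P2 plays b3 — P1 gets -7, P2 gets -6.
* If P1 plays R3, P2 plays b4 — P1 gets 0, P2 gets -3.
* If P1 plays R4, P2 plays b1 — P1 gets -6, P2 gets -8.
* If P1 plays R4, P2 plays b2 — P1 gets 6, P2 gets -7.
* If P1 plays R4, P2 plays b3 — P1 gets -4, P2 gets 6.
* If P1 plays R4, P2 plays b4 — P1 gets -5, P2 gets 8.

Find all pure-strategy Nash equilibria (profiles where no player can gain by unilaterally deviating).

For each strategy profile, look for a profitable unilateral deviation.
(R1, b1): P1 can switch to R2 (-7 → 6). Not NE.
(R1, b2): P1 can switch to R4 (-2 → 6). Not NE.
(R1, b3): P1 can switch to R2 (-1 → 2). Not NE.
(R1, b4): P1 can switch to R2 (-7 → 4). Not NE.
(R2, b1): P1 can switch to R3 (6 → 8). Not NE.
(R2, b2): P1 can switch to R1 (-7 → -2). Not NE.
(The remaining 10 profiles each have a profitable deviation by the same check.)

There is no pure-strategy Nash equilibrium.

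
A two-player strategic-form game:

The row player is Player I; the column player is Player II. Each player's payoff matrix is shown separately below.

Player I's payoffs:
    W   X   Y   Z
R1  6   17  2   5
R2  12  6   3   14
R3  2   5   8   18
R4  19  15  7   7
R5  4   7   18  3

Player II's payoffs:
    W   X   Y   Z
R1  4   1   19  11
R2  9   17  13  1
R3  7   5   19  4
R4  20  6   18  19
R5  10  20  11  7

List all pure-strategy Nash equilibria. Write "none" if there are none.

(R1, W): Player I can switch to R2 (6 → 12). Not NE.
(R1, X): Player II can switch to W (1 → 4). Not NE.
(R1, Y): Player I can switch to R2 (2 → 3). Not NE.
(R1, Z): Player I can switch to R2 (5 → 14). Not NE.
(R2, W): Player I can switch to R4 (12 → 19). Not NE.
(R2, X): Player I can switch to R1 (6 → 17). Not NE.
(R4, W): Player I gets 19, best alternative 12; Player II gets 20, best alternative 19. No profitable deviation — NE.
(The remaining 13 profiles each have a profitable deviation by the same check.)

(R4, W)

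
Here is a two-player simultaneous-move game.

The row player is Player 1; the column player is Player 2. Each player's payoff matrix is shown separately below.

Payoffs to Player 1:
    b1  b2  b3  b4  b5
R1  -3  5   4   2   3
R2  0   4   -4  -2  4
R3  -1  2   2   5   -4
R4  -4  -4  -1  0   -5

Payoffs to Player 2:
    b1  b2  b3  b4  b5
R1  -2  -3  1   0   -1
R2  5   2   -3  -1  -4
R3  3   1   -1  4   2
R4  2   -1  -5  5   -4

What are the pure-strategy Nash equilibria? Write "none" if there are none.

Check each profile: it is a Nash equilibrium iff no player can strictly gain by switching unilaterally.
(R1, b1): Player 1 can switch to R2 (-3 → 0). Not NE.
(R1, b2): Player 2 can switch to b1 (-3 → -2). Not NE.
(R1, b3): Player 1 gets 4, best alternative 2; Player 2 gets 1, best alternative 0. No profitable deviation — NE.
(R1, b4): Player 1 can switch to R3 (2 → 5). Not NE.
(R1, b5): Player 1 can switch to R2 (3 → 4). Not NE.
(R2, b1): Player 1 gets 0, best alternative -1; Player 2 gets 5, best alternative 2. No profitable deviation — NE.
(R2, b2): Player 1 can switch to R1 (4 → 5). Not NE.
(R2, b3): Player 1 can switch to R1 (-4 → 4). Not NE.
(R3, b4): Player 1 gets 5, best alternative 2; Player 2 gets 4, best alternative 3. No profitable deviation — NE.
(The remaining 11 profiles each have a profitable deviation by the same check.)

(R1, b3), (R2, b1), (R3, b4)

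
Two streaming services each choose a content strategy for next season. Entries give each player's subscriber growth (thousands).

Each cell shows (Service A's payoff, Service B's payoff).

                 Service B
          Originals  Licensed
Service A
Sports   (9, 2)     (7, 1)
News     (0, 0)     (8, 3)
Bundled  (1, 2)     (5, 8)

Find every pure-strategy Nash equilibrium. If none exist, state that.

(Sports, Originals), (News, Licensed)

Check each profile: it is a Nash equilibrium iff no player can strictly gain by switching unilaterally.
(Sports, Originals): Service A gets 9, best alternative 1; Service B gets 2, best alternative 1. No profitable deviation — NE.
(Sports, Licensed): Service A can switch to News (7 → 8). Not NE.
(News, Originals): Service A can switch to Sports (0 → 9). Not NE.
(News, Licensed): Service A gets 8, best alternative 7; Service B gets 3, best alternative 0. No profitable deviation — NE.
(Bundled, Originals): Service A can switch to Sports (1 → 9). Not NE.
(Bundled, Licensed): Service A can switch to Sports (5 → 7). Not NE.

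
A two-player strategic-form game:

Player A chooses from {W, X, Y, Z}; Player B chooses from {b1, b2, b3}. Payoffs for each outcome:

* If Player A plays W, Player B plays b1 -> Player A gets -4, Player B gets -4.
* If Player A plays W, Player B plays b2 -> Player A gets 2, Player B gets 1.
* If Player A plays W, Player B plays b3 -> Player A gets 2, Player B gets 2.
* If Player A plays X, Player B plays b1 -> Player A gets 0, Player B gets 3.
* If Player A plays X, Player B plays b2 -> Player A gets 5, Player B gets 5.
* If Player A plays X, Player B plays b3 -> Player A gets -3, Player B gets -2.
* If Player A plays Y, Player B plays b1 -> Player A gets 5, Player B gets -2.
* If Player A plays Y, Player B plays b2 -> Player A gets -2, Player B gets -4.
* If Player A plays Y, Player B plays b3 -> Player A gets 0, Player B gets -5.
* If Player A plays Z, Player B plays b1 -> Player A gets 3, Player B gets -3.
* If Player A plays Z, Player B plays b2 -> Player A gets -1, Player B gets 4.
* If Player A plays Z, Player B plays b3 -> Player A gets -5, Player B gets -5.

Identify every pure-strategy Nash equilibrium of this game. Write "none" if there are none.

Player A against b1: payoffs -4, 0, 5, 3 → best response Y.
Player A against b2: payoffs 2, 5, -2, -1 → best response X.
Player A against b3: payoffs 2, -3, 0, -5 → best response W.
Player B against W: payoffs -4, 1, 2 → best response b3.
Player B against X: payoffs 3, 5, -2 → best response b2.
Player B against Y: payoffs -2, -4, -5 → best response b1.
Player B against Z: payoffs -3, 4, -5 → best response b2.
Mutual best responses: (W, b3); (X, b2); (Y, b1).

Pure-strategy Nash equilibria: (W, b3); (X, b2); (Y, b1)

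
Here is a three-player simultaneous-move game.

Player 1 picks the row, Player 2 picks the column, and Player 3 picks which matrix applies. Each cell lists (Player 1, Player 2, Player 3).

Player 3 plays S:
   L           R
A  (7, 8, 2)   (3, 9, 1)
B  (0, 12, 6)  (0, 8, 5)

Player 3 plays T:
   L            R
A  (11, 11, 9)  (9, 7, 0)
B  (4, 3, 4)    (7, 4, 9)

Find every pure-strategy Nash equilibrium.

Mark each player's best response to every combination of opponents' strategies; a profile where every player is best-responding is a pure Nash equilibrium.
Player 1 against (L, S): payoffs 7, 0 → best response A.
Player 1 against (L, T): payoffs 11, 4 → best response A.
Player 1 against (R, S): payoffs 3, 0 → best response A.
Player 1 against (R, T): payoffs 9, 7 → best response A.
Player 2 against (A, S): payoffs 8, 9 → best response R.
Player 2 against (A, T): payoffs 11, 7 → best response L.
Player 2 against (B, S): payoffs 12, 8 → best response L.
Player 2 against (B, T): payoffs 3, 4 → best response R.
Player 3 against (A, L): payoffs 2, 9 → best response T.
Player 3 against (A, R): payoffs 1, 0 → best response S.
Player 3 against (B, L): payoffs 6, 4 → best response S.
Player 3 against (B, R): payoffs 5, 9 → best response T.
Mutual best responses: (A, L, T); (A, R, S).

The pure Nash equilibria are (A, L, T) and (A, R, S).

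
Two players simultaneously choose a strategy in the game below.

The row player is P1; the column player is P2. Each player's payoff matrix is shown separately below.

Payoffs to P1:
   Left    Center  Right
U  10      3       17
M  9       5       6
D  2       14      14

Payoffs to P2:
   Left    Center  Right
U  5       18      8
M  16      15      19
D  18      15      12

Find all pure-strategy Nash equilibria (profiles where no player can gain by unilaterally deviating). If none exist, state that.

none

(U, Left): P2 can switch to Center (5 → 18). Not NE.
(U, Center): P1 can switch to M (3 → 5). Not NE.
(U, Right): P2 can switch to Center (8 → 18). Not NE.
(M, Left): P1 can switch to U (9 → 10). Not NE.
(M, Center): P1 can switch to D (5 → 14). Not NE.
(M, Right): P1 can switch to U (6 → 17). Not NE.
(The remaining 3 profiles each have a profitable deviation by the same check.)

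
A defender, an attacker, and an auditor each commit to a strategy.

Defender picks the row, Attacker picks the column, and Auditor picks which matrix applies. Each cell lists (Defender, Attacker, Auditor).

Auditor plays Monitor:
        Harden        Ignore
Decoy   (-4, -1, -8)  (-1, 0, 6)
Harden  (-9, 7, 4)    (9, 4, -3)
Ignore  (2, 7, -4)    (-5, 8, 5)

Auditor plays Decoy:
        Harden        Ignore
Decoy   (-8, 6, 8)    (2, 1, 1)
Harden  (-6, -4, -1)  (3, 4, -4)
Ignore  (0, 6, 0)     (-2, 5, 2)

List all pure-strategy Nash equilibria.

Pure NE: (Ignore, Harden, Decoy)

Defender against (Harden, Monitor): payoffs -4, -9, 2 → best response Ignore.
Defender against (Harden, Decoy): payoffs -8, -6, 0 → best response Ignore.
Defender against (Ignore, Monitor): payoffs -1, 9, -5 → best response Harden.
Defender against (Ignore, Decoy): payoffs 2, 3, -2 → best response Harden.
Attacker against (Decoy, Monitor): payoffs -1, 0 → best response Ignore.
Attacker against (Decoy, Decoy): payoffs 6, 1 → best response Harden.
Attacker against (Harden, Monitor): payoffs 7, 4 → best response Harden.
Attacker against (Harden, Decoy): payoffs -4, 4 → best response Ignore.
Attacker against (Ignore, Monitor): payoffs 7, 8 → best response Ignore.
Attacker against (Ignore, Decoy): payoffs 6, 5 → best response Harden.
Auditor against (Decoy, Harden): payoffs -8, 8 → best response Decoy.
Auditor against (Decoy, Ignore): payoffs 6, 1 → best response Monitor.
Auditor against (Harden, Harden): payoffs 4, -1 → best response Monitor.
Auditor against (Harden, Ignore): payoffs -3, -4 → best response Monitor.
Auditor against (Ignore, Harden): payoffs -4, 0 → best response Decoy.
Auditor against (Ignore, Ignore): payoffs 5, 2 → best response Monitor.
Mutual best responses: (Ignore, Harden, Decoy).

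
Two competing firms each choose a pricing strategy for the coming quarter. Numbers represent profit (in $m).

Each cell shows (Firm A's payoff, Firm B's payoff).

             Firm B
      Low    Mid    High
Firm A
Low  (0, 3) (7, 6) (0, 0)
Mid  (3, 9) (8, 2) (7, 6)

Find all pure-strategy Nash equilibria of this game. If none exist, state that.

For each player, find the best response to each opponent profile; mutual best responses are the pure NE.
Firm A against Low: payoffs 0, 3 → best response Mid.
Firm A against Mid: payoffs 7, 8 → best response Mid.
Firm A against High: payoffs 0, 7 → best response Mid.
Firm B against Low: payoffs 3, 6, 0 → best response Mid.
Firm B against Mid: payoffs 9, 2, 6 → best response Low.
Mutual best responses: (Mid, Low).

Pure NE: (Mid, Low)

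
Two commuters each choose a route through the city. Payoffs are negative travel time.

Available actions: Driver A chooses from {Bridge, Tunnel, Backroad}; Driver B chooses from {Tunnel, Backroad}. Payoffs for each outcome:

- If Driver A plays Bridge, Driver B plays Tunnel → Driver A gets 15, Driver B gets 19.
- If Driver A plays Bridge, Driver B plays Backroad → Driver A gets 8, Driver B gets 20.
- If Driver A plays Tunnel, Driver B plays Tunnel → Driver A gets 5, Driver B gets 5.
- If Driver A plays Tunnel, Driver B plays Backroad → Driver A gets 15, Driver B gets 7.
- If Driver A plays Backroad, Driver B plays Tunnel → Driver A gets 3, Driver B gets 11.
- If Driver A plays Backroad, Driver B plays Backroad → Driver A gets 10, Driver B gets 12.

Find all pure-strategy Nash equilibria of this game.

(Tunnel, Backroad)

Mark each player's best response to every combination of opponents' strategies; a profile where every player is best-responding is a pure Nash equilibrium.
Driver A against Tunnel: payoffs 15, 5, 3 → best response Bridge.
Driver A against Backroad: payoffs 8, 15, 10 → best response Tunnel.
Driver B against Bridge: payoffs 19, 20 → best response Backroad.
Driver B against Tunnel: payoffs 5, 7 → best response Backroad.
Driver B against Backroad: payoffs 11, 12 → best response Backroad.
Mutual best responses: (Tunnel, Backroad).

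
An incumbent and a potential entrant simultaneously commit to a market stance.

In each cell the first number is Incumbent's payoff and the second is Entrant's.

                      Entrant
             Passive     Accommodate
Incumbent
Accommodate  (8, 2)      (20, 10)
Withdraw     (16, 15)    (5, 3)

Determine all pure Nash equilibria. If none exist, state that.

(Accommodate, Passive): Incumbent can switch to Withdraw (8 → 16). Not NE.
(Accommodate, Accommodate): Incumbent gets 20, best alternative 5; Entrant gets 10, best alternative 2. No profitable deviation — NE.
(Withdraw, Passive): Incumbent gets 16, best alternative 8; Entrant gets 15, best alternative 3. No profitable deviation — NE.
(Withdraw, Accommodate): Incumbent can switch to Accommodate (5 → 20). Not NE.

The pure Nash equilibria are (Accommodate, Accommodate); (Withdraw, Passive).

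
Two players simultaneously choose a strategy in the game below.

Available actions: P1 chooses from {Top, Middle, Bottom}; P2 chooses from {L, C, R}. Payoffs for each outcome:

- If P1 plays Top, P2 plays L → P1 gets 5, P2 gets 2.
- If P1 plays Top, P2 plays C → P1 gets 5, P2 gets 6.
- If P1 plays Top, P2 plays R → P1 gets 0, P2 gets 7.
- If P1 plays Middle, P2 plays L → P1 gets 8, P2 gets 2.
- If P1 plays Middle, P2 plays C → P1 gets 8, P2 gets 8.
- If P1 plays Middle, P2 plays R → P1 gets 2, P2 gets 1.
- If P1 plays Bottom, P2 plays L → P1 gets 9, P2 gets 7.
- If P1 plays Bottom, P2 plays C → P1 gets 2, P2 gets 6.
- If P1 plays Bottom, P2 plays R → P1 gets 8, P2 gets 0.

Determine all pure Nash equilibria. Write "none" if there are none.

(Middle, C) and (Bottom, L)

P1 against L: payoffs 5, 8, 9 → best response Bottom.
P1 against C: payoffs 5, 8, 2 → best response Middle.
P1 against R: payoffs 0, 2, 8 → best response Bottom.
P2 against Top: payoffs 2, 6, 7 → best response R.
P2 against Middle: payoffs 2, 8, 1 → best response C.
P2 against Bottom: payoffs 7, 6, 0 → best response L.
Mutual best responses: (Middle, C); (Bottom, L).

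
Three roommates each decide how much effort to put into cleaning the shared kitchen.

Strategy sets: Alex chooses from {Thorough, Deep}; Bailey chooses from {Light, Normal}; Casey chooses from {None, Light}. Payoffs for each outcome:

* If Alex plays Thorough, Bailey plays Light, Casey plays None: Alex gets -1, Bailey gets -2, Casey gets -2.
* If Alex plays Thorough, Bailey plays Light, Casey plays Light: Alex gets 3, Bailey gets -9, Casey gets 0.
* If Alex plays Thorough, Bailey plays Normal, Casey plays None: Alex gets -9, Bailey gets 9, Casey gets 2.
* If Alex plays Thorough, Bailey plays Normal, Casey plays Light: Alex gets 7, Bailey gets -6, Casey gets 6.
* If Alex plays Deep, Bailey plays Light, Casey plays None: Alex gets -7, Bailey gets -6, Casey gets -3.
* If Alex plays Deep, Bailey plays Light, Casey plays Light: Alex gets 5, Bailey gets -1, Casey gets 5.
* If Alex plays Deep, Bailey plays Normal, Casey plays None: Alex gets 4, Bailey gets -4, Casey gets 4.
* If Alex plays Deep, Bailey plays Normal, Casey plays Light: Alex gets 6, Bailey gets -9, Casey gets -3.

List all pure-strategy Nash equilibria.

Pure-strategy Nash equilibria: (Thorough, Normal, Light), (Deep, Light, Light), (Deep, Normal, None)

(Thorough, Light, None): Bailey can switch to Normal (-2 → 9). Not NE.
(Thorough, Light, Light): Alex can switch to Deep (3 → 5). Not NE.
(Thorough, Normal, None): Alex can switch to Deep (-9 → 4). Not NE.
(Thorough, Normal, Light): Alex gets 7, best alternative 6; Bailey gets -6, best alternative -9; Casey gets 6, best alternative 2. No profitable deviation — NE.
(Deep, Light, None): Alex can switch to Thorough (-7 → -1). Not NE.
(Deep, Light, Light): Alex gets 5, best alternative 3; Bailey gets -1, best alternative -9; Casey gets 5, best alternative -3. No profitable deviation — NE.
(Deep, Normal, None): Alex gets 4, best alternative -9; Bailey gets -4, best alternative -6; Casey gets 4, best alternative -3. No profitable deviation — NE.
(Deep, Normal, Light): Alex can switch to Thorough (6 → 7). Not NE.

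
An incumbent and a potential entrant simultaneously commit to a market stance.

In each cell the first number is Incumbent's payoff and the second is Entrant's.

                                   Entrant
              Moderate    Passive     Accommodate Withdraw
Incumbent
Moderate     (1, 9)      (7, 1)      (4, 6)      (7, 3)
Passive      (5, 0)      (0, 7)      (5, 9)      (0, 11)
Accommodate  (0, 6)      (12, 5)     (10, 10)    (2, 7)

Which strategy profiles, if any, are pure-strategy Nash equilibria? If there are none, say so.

The unique pure-strategy Nash equilibrium is (Accommodate, Accommodate).

Mark each player's best response to every combination of opponents' strategies; a profile where every player is best-responding is a pure Nash equilibrium.
Incumbent against Moderate: payoffs 1, 5, 0 → best response Passive.
Incumbent against Passive: payoffs 7, 0, 12 → best response Accommodate.
Incumbent against Accommodate: payoffs 4, 5, 10 → best response Accommodate.
Incumbent against Withdraw: payoffs 7, 0, 2 → best response Moderate.
Entrant against Moderate: payoffs 9, 1, 6, 3 → best response Moderate.
Entrant against Passive: payoffs 0, 7, 9, 11 → best response Withdraw.
Entrant against Accommodate: payoffs 6, 5, 10, 7 → best response Accommodate.
Mutual best responses: (Accommodate, Accommodate).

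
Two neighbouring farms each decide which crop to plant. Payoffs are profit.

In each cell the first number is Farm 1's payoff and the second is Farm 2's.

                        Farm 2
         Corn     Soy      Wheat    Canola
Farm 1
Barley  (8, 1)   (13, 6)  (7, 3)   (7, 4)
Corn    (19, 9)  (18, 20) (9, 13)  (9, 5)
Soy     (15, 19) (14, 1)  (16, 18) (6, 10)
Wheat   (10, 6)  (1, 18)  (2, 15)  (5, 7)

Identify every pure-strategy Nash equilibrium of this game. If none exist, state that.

Farm 1 against Corn: payoffs 8, 19, 15, 10 → best response Corn.
Farm 1 against Soy: payoffs 13, 18, 14, 1 → best response Corn.
Farm 1 against Wheat: payoffs 7, 9, 16, 2 → best response Soy.
Farm 1 against Canola: payoffs 7, 9, 6, 5 → best response Corn.
Farm 2 against Barley: payoffs 1, 6, 3, 4 → best response Soy.
Farm 2 against Corn: payoffs 9, 20, 13, 5 → best response Soy.
Farm 2 against Soy: payoffs 19, 1, 18, 10 → best response Corn.
Farm 2 against Wheat: payoffs 6, 18, 15, 7 → best response Soy.
Mutual best responses: (Corn, Soy).

(Corn, Soy)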